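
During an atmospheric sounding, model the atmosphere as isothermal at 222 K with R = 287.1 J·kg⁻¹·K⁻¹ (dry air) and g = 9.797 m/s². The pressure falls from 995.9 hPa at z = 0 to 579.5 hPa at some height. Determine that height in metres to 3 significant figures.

Scale height: H = RT/g = 287.1 × 222 / 9.797 = 6505.7 m.
Invert the barometric formula: z = H ln(P₀/P).
P₀/P = 995.9/579.5 = 1.7186; ln(1.7186) = 0.54151.
z = 6505.7 × 0.54151 = 3522.9 m.

z ≈ 3520 m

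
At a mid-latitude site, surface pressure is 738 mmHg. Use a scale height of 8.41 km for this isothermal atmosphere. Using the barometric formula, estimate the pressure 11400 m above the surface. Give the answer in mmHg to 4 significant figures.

Barometric formula: P = P₀ exp(−z/H).
z/H = 11400/8410.0 = 1.3555; exp(−1.3555) = 0.25782.
P = 738 × 0.25782 = 190.27 mmHg.

P ≈ 190.3 mmHg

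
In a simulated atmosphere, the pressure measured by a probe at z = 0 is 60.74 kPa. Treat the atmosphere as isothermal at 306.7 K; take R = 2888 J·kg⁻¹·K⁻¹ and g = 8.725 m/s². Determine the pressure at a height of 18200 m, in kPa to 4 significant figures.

P ≈ 50.77 kPa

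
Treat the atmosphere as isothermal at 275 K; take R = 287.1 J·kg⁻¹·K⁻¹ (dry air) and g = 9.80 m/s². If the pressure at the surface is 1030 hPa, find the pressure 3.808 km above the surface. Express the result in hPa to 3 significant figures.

P ≈ 642 hPa

Scale height: H = RT/g = 287.1 × 275 / 9.80 = 8056.4 m.
Barometric formula: P = P₀ exp(−z/H).
z/H = 3808.0/8056.4 = 0.47267; exp(−0.47267) = 0.62334.
P = 1030 × 0.62334 = 642.04 hPa.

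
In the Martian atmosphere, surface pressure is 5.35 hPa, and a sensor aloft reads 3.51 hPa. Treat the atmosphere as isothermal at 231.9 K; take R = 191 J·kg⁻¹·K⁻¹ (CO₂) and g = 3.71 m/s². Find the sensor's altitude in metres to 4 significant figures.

z ≈ 5032 m

Scale height: H = RT/g = 191 × 231.9 / 3.71 = 11939 m.
Invert the barometric formula: z = H ln(P₀/P).
P₀/P = 5.35/3.51 = 1.5242; ln(1.5242) = 0.42147.
z = 11939 × 0.42147 = 5031.9 m.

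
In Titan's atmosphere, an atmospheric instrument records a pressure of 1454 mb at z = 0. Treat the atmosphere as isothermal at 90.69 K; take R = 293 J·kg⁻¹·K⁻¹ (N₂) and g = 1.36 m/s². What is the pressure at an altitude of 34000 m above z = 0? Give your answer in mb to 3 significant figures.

Scale height: H = RT/g = 293 × 90.69 / 1.36 = 19538 m.
Barometric formula: P = P₀ exp(−z/H).
z/H = 34000/19538 = 1.7402; exp(−1.7402) = 0.17549.
P = 1454 × 0.17549 = 255.16 mb.

P ≈ 255 mb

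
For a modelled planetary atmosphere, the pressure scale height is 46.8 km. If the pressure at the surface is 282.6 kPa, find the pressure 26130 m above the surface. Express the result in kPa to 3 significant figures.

Barometric formula: P = P₀ exp(−z/H).
z/H = 26130/46800 = 0.55833; exp(−0.55833) = 0.57216.
P = 282.6 × 0.57216 = 161.69 kPa.

P ≈ 162 kPa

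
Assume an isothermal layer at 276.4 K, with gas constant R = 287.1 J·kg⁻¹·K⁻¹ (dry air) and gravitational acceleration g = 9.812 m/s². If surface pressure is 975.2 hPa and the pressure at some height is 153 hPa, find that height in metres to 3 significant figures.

Scale height: H = RT/g = 287.1 × 276.4 / 9.812 = 8087.5 m.
Invert the barometric formula: z = H ln(P₀/P).
P₀/P = 975.2/153 = 6.3739; ln(6.3739) = 1.8522.
z = 8087.5 × 1.8522 = 14980 m.

z ≈ 15000 m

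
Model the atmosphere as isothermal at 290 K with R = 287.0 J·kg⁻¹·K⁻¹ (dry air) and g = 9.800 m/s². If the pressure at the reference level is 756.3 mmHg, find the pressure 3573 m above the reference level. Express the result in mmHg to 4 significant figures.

Scale height: H = RT/g = 287.0 × 290 / 9.800 = 8492.9 m.
Barometric formula: P = P₀ exp(−z/H).
z/H = 3573.0/8492.9 = 0.42070; exp(−0.42070) = 0.65659.
P = 756.3 × 0.65659 = 496.58 mmHg.

P ≈ 496.6 mmHg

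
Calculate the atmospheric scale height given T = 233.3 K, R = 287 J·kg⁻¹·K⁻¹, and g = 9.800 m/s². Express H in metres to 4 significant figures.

The scale height of an isothermal atmosphere is H = RT/g.
H = 287 × 233.3 / 9.800 = 66957/9.800 = 6832.3 m.

H ≈ 6832 m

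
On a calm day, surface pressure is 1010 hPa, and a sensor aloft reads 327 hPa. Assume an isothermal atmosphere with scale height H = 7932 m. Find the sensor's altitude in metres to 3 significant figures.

z ≈ 8950 m

Invert the barometric formula: z = H ln(P₀/P).
P₀/P = 1010/327 = 3.0887; ln(3.0887) = 1.1278.
z = 7932.0 × 1.1278 = 8945.7 m.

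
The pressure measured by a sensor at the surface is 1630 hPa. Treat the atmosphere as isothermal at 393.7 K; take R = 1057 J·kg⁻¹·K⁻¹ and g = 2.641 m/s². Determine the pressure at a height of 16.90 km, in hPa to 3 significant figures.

Scale height: H = RT/g = 1057 × 393.7 / 2.641 = 157570 m.
Barometric formula: P = P₀ exp(−z/H).
z/H = 16900/157570 = 0.10725; exp(−0.10725) = 0.89830.
P = 1630 × 0.89830 = 1464.2 hPa.

P ≈ 1460 hPa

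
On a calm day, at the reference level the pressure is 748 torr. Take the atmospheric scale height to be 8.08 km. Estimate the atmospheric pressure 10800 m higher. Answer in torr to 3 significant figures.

Barometric formula: P = P₀ exp(−z/H).
z/H = 10800/8080.0 = 1.3366; exp(−1.3366) = 0.26274.
P = 748 × 0.26274 = 196.53 torr.

P ≈ 197 torr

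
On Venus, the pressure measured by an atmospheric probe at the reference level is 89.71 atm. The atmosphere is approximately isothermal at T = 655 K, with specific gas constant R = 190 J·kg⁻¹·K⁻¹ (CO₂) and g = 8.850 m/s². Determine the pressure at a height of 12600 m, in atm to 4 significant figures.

Scale height: H = RT/g = 190 × 655 / 8.850 = 14062 m.
Barometric formula: P = P₀ exp(−z/H).
z/H = 12600/14062 = 0.89603; exp(−0.89603) = 0.40819.
P = 89.71 × 0.40819 = 36.619 atm.

P ≈ 36.62 atm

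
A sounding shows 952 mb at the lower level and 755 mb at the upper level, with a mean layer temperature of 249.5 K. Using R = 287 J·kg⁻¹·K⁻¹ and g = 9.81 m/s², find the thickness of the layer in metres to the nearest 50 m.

Hypsometric equation: Δz = (R T̄/g) ln(P₁/P₂).
R T̄/g = 287 × 249.5 / 9.81 = 7299.3 m.
ln(952/755) = ln(1.2609) = 0.23183.
Δz = 7299.3 × 0.23183 = 1692.2 m.

Δz ≈ 1700 m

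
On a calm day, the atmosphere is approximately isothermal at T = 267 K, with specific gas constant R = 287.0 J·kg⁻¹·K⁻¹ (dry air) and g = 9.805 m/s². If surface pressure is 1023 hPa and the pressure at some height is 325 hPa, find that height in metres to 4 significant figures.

z ≈ 8962 m

Scale height: H = RT/g = 287.0 × 267 / 9.805 = 7815.3 m.
Invert the barometric formula: z = H ln(P₀/P).
P₀/P = 1023/325 = 3.1477; ln(3.1477) = 1.1467.
z = 7815.3 × 1.1467 = 8961.8 m.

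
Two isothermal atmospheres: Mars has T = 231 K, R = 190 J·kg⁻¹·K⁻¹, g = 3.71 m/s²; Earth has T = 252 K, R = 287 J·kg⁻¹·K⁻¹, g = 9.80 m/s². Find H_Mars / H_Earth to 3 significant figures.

H = RT/g for each body.
H_Mars = 190 × 231 / 3.71 = 11830 m.
H_Earth = 287 × 252 / 9.80 = 7380.0 m.
H_Mars/H_Earth = 11830/7380.0 = 1.6030.

H_Mars/H_Earth ≈ 1.60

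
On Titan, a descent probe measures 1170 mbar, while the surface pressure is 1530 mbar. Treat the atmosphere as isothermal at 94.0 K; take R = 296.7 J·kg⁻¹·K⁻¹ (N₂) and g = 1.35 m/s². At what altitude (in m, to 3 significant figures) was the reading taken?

z ≈ 5540 m

Scale height: H = RT/g = 296.7 × 94.0 / 1.35 = 20659 m.
Invert the barometric formula: z = H ln(P₀/P).
P₀/P = 1530/1170 = 1.3077; ln(1.3077) = 0.26827.
z = 20659 × 0.26827 = 5542.2 m.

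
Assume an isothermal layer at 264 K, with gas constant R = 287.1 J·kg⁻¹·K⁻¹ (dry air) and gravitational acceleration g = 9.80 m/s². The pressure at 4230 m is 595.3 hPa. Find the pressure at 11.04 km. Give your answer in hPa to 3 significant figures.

P ≈ 247 hPa

Scale height: H = RT/g = 287.1 × 264 / 9.80 = 7734.1 m.
Between two levels, P₂ = P₁ exp(−Δz/H) with Δz = z₂ − z₁.
Δz = 11040 − 4230.0 = 6810.0 m; Δz/H = 6810.0/7734.1 = 0.88052.
P₂ = 595.3 × exp(−0.88052) = 595.3 × 0.41457 = 246.79 hPa.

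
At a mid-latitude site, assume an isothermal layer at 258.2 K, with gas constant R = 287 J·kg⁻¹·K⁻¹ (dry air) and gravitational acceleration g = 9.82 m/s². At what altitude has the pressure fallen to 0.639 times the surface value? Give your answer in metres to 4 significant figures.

Scale height: H = RT/g = 287 × 258.2 / 9.82 = 7546.2 m.
Set P/P₀ = exp(−z/H) = 0.639, so z = −H ln(0.639).
−ln(0.639) = 0.44785; z = 7546.2 × 0.44785 = 3379.6 m.

z ≈ 3380 m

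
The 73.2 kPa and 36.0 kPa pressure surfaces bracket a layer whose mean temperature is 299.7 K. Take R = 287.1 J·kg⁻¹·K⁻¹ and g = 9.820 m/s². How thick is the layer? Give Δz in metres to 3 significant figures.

Δz ≈ 6220 m

Hypsometric equation: Δz = (R T̄/g) ln(P₁/P₂).
R T̄/g = 287.1 × 299.7 / 9.820 = 8762.1 m.
ln(73.2/36.0) = ln(2.0333) = 0.70966.
Δz = 8762.1 × 0.70966 = 6218.1 m.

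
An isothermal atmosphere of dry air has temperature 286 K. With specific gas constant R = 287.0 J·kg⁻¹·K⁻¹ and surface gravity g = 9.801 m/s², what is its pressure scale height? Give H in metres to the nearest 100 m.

H ≈ 8400 m

The scale height of an isothermal atmosphere is H = RT/g.
H = 287.0 × 286 / 9.801 = 82082/9.801 = 8374.9 m.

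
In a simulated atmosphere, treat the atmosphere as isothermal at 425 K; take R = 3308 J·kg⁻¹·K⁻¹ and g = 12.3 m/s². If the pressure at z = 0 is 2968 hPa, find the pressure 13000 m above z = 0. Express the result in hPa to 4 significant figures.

Scale height: H = RT/g = 3308 × 425 / 12.3 = 114300 m.
Barometric formula: P = P₀ exp(−z/H).
z/H = 13000/114300 = 0.11374; exp(−0.11374) = 0.89249.
P = 2968 × 0.89249 = 2648.9 hPa.

P ≈ 2649 hPa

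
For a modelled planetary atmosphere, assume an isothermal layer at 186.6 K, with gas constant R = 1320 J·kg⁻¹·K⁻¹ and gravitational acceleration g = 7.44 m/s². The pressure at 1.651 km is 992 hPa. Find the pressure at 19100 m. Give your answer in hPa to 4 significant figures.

Scale height: H = RT/g = 1320 × 186.6 / 7.44 = 33106 m.
Between two levels, P₂ = P₁ exp(−Δz/H) with Δz = z₂ − z₁.
Δz = 19100 − 1651.0 = 17449 m; Δz/H = 17449/33106 = 0.52706.
P₂ = 992 × exp(−0.52706) = 992 × 0.59034 = 585.62 hPa.

P ≈ 585.6 hPa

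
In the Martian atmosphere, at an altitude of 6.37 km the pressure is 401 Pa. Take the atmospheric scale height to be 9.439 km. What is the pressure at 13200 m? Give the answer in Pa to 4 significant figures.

Between two levels, P₂ = P₁ exp(−Δz/H) with Δz = z₂ − z₁.
Δz = 13200 − 6370.0 = 6830.0 m; Δz/H = 6830.0/9439.0 = 0.72359.
P₂ = 401 × exp(−0.72359) = 401 × 0.48501 = 194.49 Pa.

P ≈ 194.5 Pa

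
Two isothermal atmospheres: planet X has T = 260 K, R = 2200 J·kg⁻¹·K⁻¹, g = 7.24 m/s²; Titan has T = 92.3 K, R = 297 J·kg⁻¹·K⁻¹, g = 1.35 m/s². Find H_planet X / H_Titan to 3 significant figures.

H_planet X/H_Titan ≈ 3.89

H = RT/g for each body.
H_planet X = 2200 × 260 / 7.24 = 79006 m.
H_Titan = 297 × 92.3 / 1.35 = 20306 m.
H_planet X/H_Titan = 79006/20306 = 3.8908.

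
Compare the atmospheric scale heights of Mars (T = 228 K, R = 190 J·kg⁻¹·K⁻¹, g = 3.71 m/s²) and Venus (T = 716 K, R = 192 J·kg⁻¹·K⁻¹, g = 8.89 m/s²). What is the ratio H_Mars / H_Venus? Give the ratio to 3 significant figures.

H_Mars/H_Venus ≈ 0.755

H = RT/g for each body.
H_Mars = 190 × 228 / 3.71 = 11677 m.
H_Venus = 192 × 716 / 8.89 = 15464 m.
H_Mars/H_Venus = 11677/15464 = 0.75511.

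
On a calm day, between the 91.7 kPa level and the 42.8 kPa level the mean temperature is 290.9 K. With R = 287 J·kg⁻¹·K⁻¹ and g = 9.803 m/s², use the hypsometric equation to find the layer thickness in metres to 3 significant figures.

Δz ≈ 6490 m

Hypsometric equation: Δz = (R T̄/g) ln(P₁/P₂).
R T̄/g = 287 × 290.9 / 9.803 = 8516.6 m.
ln(91.7/42.8) = ln(2.1425) = 0.76197.
Δz = 8516.6 × 0.76197 = 6489.4 m.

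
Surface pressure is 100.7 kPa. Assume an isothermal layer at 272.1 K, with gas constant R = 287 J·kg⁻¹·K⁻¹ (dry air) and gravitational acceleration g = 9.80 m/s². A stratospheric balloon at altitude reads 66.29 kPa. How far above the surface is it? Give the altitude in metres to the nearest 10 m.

z ≈ 3330 m

Scale height: H = RT/g = 287 × 272.1 / 9.80 = 7968.6 m.
Invert the barometric formula: z = H ln(P₀/P).
P₀/P = 100.7/66.29 = 1.5191; ln(1.5191) = 0.41812.
z = 7968.6 × 0.41812 = 3331.8 m.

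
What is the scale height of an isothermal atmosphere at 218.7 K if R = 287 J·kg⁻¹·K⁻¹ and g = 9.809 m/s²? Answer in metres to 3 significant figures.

H ≈ 6400 m

The scale height of an isothermal atmosphere is H = RT/g.
H = 287 × 218.7 / 9.809 = 62767/9.809 = 6398.9 m.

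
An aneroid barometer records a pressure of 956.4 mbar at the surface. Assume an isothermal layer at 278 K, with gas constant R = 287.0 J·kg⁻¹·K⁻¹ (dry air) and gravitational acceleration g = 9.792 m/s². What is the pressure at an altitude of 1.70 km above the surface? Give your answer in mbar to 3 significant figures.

P ≈ 776 mbar

Scale height: H = RT/g = 287.0 × 278 / 9.792 = 8148.1 m.
Barometric formula: P = P₀ exp(−z/H).
z/H = 1700.0/8148.1 = 0.20864; exp(−0.20864) = 0.81169.
P = 956.4 × 0.81169 = 776.30 mbar.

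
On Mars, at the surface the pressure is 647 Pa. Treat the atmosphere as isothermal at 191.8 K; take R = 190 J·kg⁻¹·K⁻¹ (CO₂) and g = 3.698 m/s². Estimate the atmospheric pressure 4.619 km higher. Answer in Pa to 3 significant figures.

Scale height: H = RT/g = 190 × 191.8 / 3.698 = 9854.5 m.
Barometric formula: P = P₀ exp(−z/H).
z/H = 4619.0/9854.5 = 0.46872; exp(−0.46872) = 0.62580.
P = 647 × 0.62580 = 404.89 Pa.

P ≈ 405 Pa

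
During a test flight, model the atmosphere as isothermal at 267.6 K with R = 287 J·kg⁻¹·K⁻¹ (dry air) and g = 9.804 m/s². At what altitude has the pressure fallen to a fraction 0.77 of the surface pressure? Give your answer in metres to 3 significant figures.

z ≈ 2050 m

Scale height: H = RT/g = 287 × 267.6 / 9.804 = 7833.7 m.
Set P/P₀ = exp(−z/H) = 0.77, so z = −H ln(0.77).
−ln(0.77) = 0.26136; z = 7833.7 × 0.26136 = 2047.4 m.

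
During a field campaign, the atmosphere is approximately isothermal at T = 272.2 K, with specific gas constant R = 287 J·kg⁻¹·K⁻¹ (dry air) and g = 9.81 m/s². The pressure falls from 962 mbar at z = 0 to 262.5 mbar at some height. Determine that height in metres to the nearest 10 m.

Scale height: H = RT/g = 287 × 272.2 / 9.81 = 7963.4 m.
Invert the barometric formula: z = H ln(P₀/P).
P₀/P = 962/262.5 = 3.6648; ln(3.6648) = 1.2988.
z = 7963.4 × 1.2988 = 10343 m.

z ≈ 10340 m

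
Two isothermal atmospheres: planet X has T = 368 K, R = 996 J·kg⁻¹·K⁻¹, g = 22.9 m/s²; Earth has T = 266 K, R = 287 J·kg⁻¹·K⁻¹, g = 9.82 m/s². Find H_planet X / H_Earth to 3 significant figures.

H = RT/g for each body.
H_planet X = 996 × 368 / 22.9 = 16006 m.
H_Earth = 287 × 266 / 9.82 = 7774.1 m.
H_planet X/H_Earth = 16006/7774.1 = 2.0589.

H_planet X/H_Earth ≈ 2.06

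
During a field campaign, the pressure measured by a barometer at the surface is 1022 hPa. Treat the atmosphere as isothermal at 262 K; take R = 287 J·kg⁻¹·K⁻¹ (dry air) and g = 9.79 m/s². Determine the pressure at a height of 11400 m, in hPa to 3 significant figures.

P ≈ 232 hPa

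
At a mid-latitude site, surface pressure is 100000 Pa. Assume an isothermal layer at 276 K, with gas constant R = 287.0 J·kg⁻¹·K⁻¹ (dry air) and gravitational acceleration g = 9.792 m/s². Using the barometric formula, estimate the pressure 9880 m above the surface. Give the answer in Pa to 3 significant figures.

Scale height: H = RT/g = 287.0 × 276 / 9.792 = 8089.5 m.
Barometric formula: P = P₀ exp(−z/H).
z/H = 9880.0/8089.5 = 1.2213; exp(−1.2213) = 0.29485.
P = 100000 × 0.29485 = 29485 Pa.

P ≈ 29500 Pa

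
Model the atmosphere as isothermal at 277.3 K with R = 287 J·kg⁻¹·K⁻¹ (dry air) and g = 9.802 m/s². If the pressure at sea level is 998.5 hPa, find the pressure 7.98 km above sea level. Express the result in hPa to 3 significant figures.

P ≈ 374 hPa

Scale height: H = RT/g = 287 × 277.3 / 9.802 = 8119.3 m.
Barometric formula: P = P₀ exp(−z/H).
z/H = 7980.0/8119.3 = 0.98284; exp(−0.98284) = 0.37425.
P = 998.5 × 0.37425 = 373.69 hPa.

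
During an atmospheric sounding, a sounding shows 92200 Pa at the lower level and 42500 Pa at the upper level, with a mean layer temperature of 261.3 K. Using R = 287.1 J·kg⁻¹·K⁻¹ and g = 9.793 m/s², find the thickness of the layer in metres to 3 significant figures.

Hypsometric equation: Δz = (R T̄/g) ln(P₁/P₂).
R T̄/g = 287.1 × 261.3 / 9.793 = 7660.5 m.
ln(92200/42500) = ln(2.1694) = 0.77445.
Δz = 7660.5 × 0.77445 = 5932.7 m.

Δz ≈ 5930 m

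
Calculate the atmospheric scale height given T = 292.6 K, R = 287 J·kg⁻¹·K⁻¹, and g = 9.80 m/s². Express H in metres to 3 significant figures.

H ≈ 8570 m

The scale height of an isothermal atmosphere is H = RT/g.
H = 287 × 292.6 / 9.80 = 83976/9.80 = 8569.0 m.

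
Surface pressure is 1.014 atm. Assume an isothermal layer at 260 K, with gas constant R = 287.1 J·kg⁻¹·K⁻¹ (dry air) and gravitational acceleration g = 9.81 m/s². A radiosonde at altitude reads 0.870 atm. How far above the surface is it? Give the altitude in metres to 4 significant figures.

Scale height: H = RT/g = 287.1 × 260 / 9.81 = 7609.2 m.
Invert the barometric formula: z = H ln(P₀/P).
P₀/P = 1.014/0.870 = 1.1655; ln(1.1655) = 0.15315.
z = 7609.2 × 0.15315 = 1165.3 m.

z ≈ 1165 m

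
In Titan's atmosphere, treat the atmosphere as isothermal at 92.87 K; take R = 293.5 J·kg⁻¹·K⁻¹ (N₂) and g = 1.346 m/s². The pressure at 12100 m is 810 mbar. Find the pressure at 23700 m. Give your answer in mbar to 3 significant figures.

Scale height: H = RT/g = 293.5 × 92.87 / 1.346 = 20251 m.
Between two levels, P₂ = P₁ exp(−Δz/H) with Δz = z₂ − z₁.
Δz = 23700 − 12100 = 11600 m; Δz/H = 11600/20251 = 0.57281.
P₂ = 810 × exp(−0.57281) = 810 × 0.56394 = 456.79 mbar.

P ≈ 457 mbar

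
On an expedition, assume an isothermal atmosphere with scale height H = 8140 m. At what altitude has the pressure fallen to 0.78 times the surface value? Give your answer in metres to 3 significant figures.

z ≈ 2020 m

Set P/P₀ = exp(−z/H) = 0.78, so z = −H ln(0.78).
−ln(0.78) = 0.24846; z = 8140.0 × 0.24846 = 2022.5 m.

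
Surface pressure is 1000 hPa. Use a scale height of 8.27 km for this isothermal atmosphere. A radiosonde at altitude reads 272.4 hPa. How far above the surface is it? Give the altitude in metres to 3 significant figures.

Invert the barometric formula: z = H ln(P₀/P).
P₀/P = 1000/272.4 = 3.6711; ln(3.6711) = 1.3005.
z = 8270.0 × 1.3005 = 10755 m.

z ≈ 10800 m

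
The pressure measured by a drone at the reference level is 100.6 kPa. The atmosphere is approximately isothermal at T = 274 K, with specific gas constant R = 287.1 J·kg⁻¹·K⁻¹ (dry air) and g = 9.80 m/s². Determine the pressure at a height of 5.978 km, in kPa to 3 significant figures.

Scale height: H = RT/g = 287.1 × 274 / 9.80 = 8027.1 m.
Barometric formula: P = P₀ exp(−z/H).
z/H = 5978.0/8027.1 = 0.74473; exp(−0.74473) = 0.47486.
P = 100.6 × 0.47486 = 47.771 kPa.

P ≈ 47.8 kPa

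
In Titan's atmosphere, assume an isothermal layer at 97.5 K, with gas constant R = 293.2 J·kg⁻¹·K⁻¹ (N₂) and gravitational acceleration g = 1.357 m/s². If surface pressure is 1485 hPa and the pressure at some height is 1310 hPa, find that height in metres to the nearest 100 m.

Scale height: H = RT/g = 293.2 × 97.5 / 1.357 = 21066 m.
Invert the barometric formula: z = H ln(P₀/P).
P₀/P = 1485/1310 = 1.1336; ln(1.1336) = 0.12540.
z = 21066 × 0.12540 = 2641.7 m.

z ≈ 2600 m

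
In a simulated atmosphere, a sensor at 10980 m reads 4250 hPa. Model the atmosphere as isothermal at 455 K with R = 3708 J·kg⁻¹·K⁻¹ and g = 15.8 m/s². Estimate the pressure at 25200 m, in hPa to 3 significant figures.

Scale height: H = RT/g = 3708 × 455 / 15.8 = 106780 m.
Between two levels, P₂ = P₁ exp(−Δz/H) with Δz = z₂ − z₁.
Δz = 25200 − 10980 = 14220 m; Δz/H = 14220/106780 = 0.13317.
P₂ = 4250 × exp(−0.13317) = 4250 × 0.87532 = 3720.1 hPa.

P ≈ 3720 hPa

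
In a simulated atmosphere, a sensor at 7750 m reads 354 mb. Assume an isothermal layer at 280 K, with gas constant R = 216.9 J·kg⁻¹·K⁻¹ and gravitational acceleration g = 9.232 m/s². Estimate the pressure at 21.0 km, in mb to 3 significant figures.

P ≈ 47.2 mb

Scale height: H = RT/g = 216.9 × 280 / 9.232 = 6578.4 m.
Between two levels, P₂ = P₁ exp(−Δz/H) with Δz = z₂ − z₁.
Δz = 21000 − 7750.0 = 13250 m; Δz/H = 13250/6578.4 = 2.0142.
P₂ = 354 × exp(−2.0142) = 354 × 0.13343 = 47.234 mb.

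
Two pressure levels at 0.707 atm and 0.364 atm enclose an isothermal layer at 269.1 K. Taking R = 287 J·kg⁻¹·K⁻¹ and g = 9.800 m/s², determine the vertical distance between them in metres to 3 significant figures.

Hypsometric equation: Δz = (R T̄/g) ln(P₁/P₂).
R T̄/g = 287 × 269.1 / 9.800 = 7880.8 m.
ln(0.707/0.364) = ln(1.9423) = 0.66387.
Δz = 7880.8 × 0.66387 = 5231.8 m.

Δz ≈ 5230 m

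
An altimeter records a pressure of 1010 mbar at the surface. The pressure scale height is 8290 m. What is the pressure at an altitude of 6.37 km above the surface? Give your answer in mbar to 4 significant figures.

P ≈ 468.4 mbar

Barometric formula: P = P₀ exp(−z/H).
z/H = 6370.0/8290.0 = 0.76840; exp(−0.76840) = 0.46375.
P = 1010 × 0.46375 = 468.39 mbar.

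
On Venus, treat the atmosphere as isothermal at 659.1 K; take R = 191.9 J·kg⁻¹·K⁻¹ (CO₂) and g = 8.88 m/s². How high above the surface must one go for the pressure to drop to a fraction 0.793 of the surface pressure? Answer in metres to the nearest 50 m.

Scale height: H = RT/g = 191.9 × 659.1 / 8.88 = 14243 m.
Set P/P₀ = exp(−z/H) = 0.793, so z = −H ln(0.793).
−ln(0.793) = 0.23193; z = 14243 × 0.23193 = 3303.4 m.

z ≈ 3300 m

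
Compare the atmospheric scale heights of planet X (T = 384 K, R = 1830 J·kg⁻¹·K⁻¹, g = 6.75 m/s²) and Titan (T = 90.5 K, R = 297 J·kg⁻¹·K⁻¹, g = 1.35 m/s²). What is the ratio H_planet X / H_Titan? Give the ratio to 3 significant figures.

H = RT/g for each body.
H_planet X = 1830 × 384 / 6.75 = 104110 m.
H_Titan = 297 × 90.5 / 1.35 = 19910 m.
H_planet X/H_Titan = 104110/19910 = 5.2290.

H_planet X/H_Titan ≈ 5.23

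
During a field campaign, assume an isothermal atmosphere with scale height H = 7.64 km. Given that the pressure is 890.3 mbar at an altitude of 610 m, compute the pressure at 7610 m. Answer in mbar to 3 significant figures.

P ≈ 356 mbar

Between two levels, P₂ = P₁ exp(−Δz/H) with Δz = z₂ − z₁.
Δz = 7610.0 − 610.00 = 7000.0 m; Δz/H = 7000.0/7640.0 = 0.91623.
P₂ = 890.3 × exp(−0.91623) = 890.3 × 0.40002 = 356.14 mbar.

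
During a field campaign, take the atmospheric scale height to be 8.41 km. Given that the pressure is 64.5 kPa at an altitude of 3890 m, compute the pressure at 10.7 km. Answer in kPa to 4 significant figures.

Between two levels, P₂ = P₁ exp(−Δz/H) with Δz = z₂ − z₁.
Δz = 10700 − 3890.0 = 6810.0 m; Δz/H = 6810.0/8410.0 = 0.80975.
P₂ = 64.5 × exp(−0.80975) = 64.5 × 0.44497 = 28.701 kPa.

P ≈ 28.70 kPa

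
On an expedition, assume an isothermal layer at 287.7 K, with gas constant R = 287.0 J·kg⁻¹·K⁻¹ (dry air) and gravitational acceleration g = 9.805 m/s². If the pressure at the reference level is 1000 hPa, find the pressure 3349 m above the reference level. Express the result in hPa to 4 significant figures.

P ≈ 671.9 hPa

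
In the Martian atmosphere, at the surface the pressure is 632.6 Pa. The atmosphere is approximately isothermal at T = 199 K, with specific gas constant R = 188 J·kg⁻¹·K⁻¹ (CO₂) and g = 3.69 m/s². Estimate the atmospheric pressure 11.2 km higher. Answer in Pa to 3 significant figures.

P ≈ 210 Pa

Scale height: H = RT/g = 188 × 199 / 3.69 = 10139 m.
Barometric formula: P = P₀ exp(−z/H).
z/H = 11200/10139 = 1.1046; exp(−1.1046) = 0.33134.
P = 632.6 × 0.33134 = 209.61 Pa.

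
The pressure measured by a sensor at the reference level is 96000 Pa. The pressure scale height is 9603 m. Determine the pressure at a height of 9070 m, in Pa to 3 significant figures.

Barometric formula: P = P₀ exp(−z/H).
z/H = 9070.0/9603.0 = 0.94450; exp(−0.94450) = 0.38887.
P = 96000 × 0.38887 = 37332 Pa.

P ≈ 37300 Pa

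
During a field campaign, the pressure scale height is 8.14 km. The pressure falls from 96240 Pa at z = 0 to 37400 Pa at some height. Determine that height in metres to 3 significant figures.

Invert the barometric formula: z = H ln(P₀/P).
P₀/P = 96240/37400 = 2.5733; ln(2.5733) = 0.94519.
z = 8140.0 × 0.94519 = 7693.8 m.

z ≈ 7690 m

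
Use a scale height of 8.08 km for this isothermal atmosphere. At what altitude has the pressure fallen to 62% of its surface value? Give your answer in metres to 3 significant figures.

Set P/P₀ = exp(−z/H) = 0.62, so z = −H ln(0.62).
−ln(0.62) = 0.47804; z = 8080.0 × 0.47804 = 3862.6 m.

z ≈ 3860 m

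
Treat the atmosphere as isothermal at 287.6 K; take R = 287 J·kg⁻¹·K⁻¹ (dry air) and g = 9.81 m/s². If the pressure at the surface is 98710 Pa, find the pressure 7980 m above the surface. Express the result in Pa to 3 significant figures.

P ≈ 38200 Pa

Scale height: H = RT/g = 287 × 287.6 / 9.81 = 8414.0 m.
Barometric formula: P = P₀ exp(−z/H).
z/H = 7980.0/8414.0 = 0.94842; exp(−0.94842) = 0.38735.
P = 98710 × 0.38735 = 38235 Pa.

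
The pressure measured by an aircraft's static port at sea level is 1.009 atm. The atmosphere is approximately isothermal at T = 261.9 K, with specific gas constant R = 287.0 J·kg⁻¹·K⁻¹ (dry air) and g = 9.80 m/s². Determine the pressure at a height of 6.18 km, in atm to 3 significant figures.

P ≈ 0.451 atm

Scale height: H = RT/g = 287.0 × 261.9 / 9.80 = 7669.9 m.
Barometric formula: P = P₀ exp(−z/H).
z/H = 6180.0/7669.9 = 0.80575; exp(−0.80575) = 0.44675.
P = 1.009 × 0.44675 = 0.45077 atm.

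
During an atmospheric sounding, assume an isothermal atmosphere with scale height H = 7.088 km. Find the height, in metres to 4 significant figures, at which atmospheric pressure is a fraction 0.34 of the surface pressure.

z ≈ 7647 m

Set P/P₀ = exp(−z/H) = 0.34, so z = −H ln(0.34).
−ln(0.34) = 1.0788; z = 7088.0 × 1.0788 = 7646.5 m.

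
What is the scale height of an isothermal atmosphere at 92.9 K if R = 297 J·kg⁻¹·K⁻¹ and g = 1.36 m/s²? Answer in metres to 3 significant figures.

H ≈ 20300 m

The scale height of an isothermal atmosphere is H = RT/g.
H = 297 × 92.9 / 1.36 = 27591/1.36 = 20288 m.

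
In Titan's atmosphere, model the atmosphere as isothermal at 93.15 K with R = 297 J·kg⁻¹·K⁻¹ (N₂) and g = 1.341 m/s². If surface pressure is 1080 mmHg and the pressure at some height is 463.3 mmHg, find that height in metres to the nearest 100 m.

Scale height: H = RT/g = 297 × 93.15 / 1.341 = 20631 m.
Invert the barometric formula: z = H ln(P₀/P).
P₀/P = 1080/463.3 = 2.3311; ln(2.3311) = 0.84634.
z = 20631 × 0.84634 = 17461 m.

z ≈ 17500 m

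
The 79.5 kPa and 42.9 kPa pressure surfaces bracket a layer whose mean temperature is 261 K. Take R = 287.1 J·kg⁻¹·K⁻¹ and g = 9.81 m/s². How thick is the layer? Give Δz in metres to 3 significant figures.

Δz ≈ 4710 m

Hypsometric equation: Δz = (R T̄/g) ln(P₁/P₂).
R T̄/g = 287.1 × 261 / 9.81 = 7638.4 m.
ln(79.5/42.9) = ln(1.8531) = 0.61686.
Δz = 7638.4 × 0.61686 = 4711.8 m.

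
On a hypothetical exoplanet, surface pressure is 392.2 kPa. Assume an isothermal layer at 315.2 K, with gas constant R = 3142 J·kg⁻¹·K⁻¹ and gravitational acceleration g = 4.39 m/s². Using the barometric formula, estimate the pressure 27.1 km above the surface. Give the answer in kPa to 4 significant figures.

P ≈ 347.8 kPa

Scale height: H = RT/g = 3142 × 315.2 / 4.39 = 225590 m.
Barometric formula: P = P₀ exp(−z/H).
z/H = 27100/225590 = 0.12013; exp(−0.12013) = 0.88681.
P = 392.2 × 0.88681 = 347.81 kPa.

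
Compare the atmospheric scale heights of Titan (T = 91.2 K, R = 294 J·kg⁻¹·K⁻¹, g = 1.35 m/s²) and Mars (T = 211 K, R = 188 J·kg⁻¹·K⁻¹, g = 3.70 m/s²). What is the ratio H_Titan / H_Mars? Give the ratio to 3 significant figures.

H_Titan/H_Mars ≈ 1.85

H = RT/g for each body.
H_Titan = 294 × 91.2 / 1.35 = 19861 m.
H_Mars = 188 × 211 / 3.70 = 10721 m.
H_Titan/H_Mars = 19861/10721 = 1.8525.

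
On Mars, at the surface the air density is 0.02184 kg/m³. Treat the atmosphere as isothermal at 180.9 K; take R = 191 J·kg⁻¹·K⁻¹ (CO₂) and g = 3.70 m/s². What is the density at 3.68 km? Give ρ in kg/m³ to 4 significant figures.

ρ ≈ 0.01473 kg/m³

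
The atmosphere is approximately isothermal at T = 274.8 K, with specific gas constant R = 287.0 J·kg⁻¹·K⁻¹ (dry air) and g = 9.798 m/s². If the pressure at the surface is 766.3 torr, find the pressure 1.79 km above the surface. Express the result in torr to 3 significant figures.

Scale height: H = RT/g = 287.0 × 274.8 / 9.798 = 8049.4 m.
Barometric formula: P = P₀ exp(−z/H).
z/H = 1790.0/8049.4 = 0.22238; exp(−0.22238) = 0.80061.
P = 766.3 × 0.80061 = 613.51 torr.

P ≈ 614 torr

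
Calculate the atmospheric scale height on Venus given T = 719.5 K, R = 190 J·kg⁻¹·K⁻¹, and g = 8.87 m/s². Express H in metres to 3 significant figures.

The scale height of an isothermal atmosphere is H = RT/g.
H = 190 × 719.5 / 8.87 = 136700/8.87 = 15411 m.

H ≈ 15400 m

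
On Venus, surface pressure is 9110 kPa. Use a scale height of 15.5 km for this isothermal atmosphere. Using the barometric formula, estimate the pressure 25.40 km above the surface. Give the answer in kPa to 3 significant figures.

P ≈ 1770 kPa

Barometric formula: P = P₀ exp(−z/H).
z/H = 25400/15500 = 1.6387; exp(−1.6387) = 0.19423.
P = 9110 × 0.19423 = 1769.4 kPa.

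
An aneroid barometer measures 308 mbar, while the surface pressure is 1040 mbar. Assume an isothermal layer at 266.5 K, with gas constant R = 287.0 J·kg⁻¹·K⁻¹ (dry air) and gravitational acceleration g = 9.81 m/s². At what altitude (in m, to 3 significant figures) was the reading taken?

z ≈ 9490 m

Scale height: H = RT/g = 287.0 × 266.5 / 9.81 = 7796.7 m.
Invert the barometric formula: z = H ln(P₀/P).
P₀/P = 1040/308 = 3.3766; ln(3.3766) = 1.2169.
z = 7796.7 × 1.2169 = 9487.8 m.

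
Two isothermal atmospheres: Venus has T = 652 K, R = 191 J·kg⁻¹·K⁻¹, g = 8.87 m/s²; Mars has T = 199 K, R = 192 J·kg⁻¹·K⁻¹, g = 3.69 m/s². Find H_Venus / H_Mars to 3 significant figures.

H_Venus/H_Mars ≈ 1.36

H = RT/g for each body.
H_Venus = 191 × 652 / 8.87 = 14040 m.
H_Mars = 192 × 199 / 3.69 = 10354 m.
H_Venus/H_Mars = 14040/10354 = 1.3560.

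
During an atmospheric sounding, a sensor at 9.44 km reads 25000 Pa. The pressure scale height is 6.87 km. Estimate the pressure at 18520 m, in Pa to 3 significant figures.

P ≈ 6670 Pa

Between two levels, P₂ = P₁ exp(−Δz/H) with Δz = z₂ − z₁.
Δz = 18520 − 9440.0 = 9080.0 m; Δz/H = 9080.0/6870.0 = 1.3217.
P₂ = 25000 × exp(−1.3217) = 25000 × 0.26668 = 6667.0 Pa.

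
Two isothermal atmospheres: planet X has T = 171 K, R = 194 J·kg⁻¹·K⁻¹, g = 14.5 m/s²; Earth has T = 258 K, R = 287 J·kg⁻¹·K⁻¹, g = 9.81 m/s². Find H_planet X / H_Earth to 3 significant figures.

H = RT/g for each body.
H_planet X = 194 × 171 / 14.5 = 2287.9 m.
H_Earth = 287 × 258 / 9.81 = 7548.0 m.
H_planet X/H_Earth = 2287.9/7548.0 = 0.30311.

H_planet X/H_Earth ≈ 0.303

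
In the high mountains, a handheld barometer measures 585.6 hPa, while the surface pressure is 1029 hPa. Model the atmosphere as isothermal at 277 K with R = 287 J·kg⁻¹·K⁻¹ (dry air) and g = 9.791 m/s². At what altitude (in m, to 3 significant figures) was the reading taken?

z ≈ 4580 m

Scale height: H = RT/g = 287 × 277 / 9.791 = 8119.6 m.
Invert the barometric formula: z = H ln(P₀/P).
P₀/P = 1029/585.6 = 1.7572; ln(1.7572) = 0.56372.
z = 8119.6 × 0.56372 = 4577.2 m.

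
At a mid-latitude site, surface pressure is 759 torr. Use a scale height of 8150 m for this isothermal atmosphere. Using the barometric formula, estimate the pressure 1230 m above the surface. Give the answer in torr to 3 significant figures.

Barometric formula: P = P₀ exp(−z/H).
z/H = 1230.0/8150.0 = 0.15092; exp(−0.15092) = 0.85992.
P = 759 × 0.85992 = 652.68 torr.

P ≈ 653 torr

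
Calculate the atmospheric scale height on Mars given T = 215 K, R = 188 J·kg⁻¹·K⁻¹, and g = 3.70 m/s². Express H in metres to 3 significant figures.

H ≈ 10900 m

The scale height of an isothermal atmosphere is H = RT/g.
H = 188 × 215 / 3.70 = 40420/3.70 = 10924 m.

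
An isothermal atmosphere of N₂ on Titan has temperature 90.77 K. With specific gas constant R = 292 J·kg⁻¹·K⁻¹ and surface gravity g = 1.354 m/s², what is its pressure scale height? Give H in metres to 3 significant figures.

H ≈ 19600 m

The scale height of an isothermal atmosphere is H = RT/g.
H = 292 × 90.77 / 1.354 = 26505/1.354 = 19575 m.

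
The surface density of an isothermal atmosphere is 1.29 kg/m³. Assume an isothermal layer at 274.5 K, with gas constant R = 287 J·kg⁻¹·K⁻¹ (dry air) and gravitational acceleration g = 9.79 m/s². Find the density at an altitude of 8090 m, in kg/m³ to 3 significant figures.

Scale height: H = RT/g = 287 × 274.5 / 9.79 = 8047.1 m.
In an isothermal atmosphere, density decays like pressure: ρ = ρ₀ exp(−z/H).
z/H = 8090.0/8047.1 = 1.0053; exp(−1.0053) = 0.36593.
ρ = 1.29 × 0.36593 = 0.47205 kg/m³.

ρ ≈ 0.472 kg/m³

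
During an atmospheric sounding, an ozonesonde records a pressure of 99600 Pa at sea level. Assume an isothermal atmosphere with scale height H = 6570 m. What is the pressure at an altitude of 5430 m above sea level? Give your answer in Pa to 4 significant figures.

Barometric formula: P = P₀ exp(−z/H).
z/H = 5430.0/6570.0 = 0.82648; exp(−0.82648) = 0.43759.
P = 99600 × 0.43759 = 43584 Pa.

P ≈ 43580 Pa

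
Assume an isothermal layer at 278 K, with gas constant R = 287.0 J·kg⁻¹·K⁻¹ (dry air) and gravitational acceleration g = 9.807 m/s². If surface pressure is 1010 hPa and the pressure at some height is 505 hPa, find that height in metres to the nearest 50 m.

z ≈ 5650 m

Scale height: H = RT/g = 287.0 × 278 / 9.807 = 8135.6 m.
Invert the barometric formula: z = H ln(P₀/P).
P₀/P = 1010/505 = 2.0000; ln(2.0000) = 0.69315.
z = 8135.6 × 0.69315 = 5639.2 m.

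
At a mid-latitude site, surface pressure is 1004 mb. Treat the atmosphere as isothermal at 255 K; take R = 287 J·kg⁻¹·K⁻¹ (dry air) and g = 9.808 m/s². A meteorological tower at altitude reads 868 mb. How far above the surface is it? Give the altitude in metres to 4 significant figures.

z ≈ 1086 m

Scale height: H = RT/g = 287 × 255 / 9.808 = 7461.8 m.
Invert the barometric formula: z = H ln(P₀/P).
P₀/P = 1004/868 = 1.1567; ln(1.1567) = 0.14557.
z = 7461.8 × 0.14557 = 1086.2 m.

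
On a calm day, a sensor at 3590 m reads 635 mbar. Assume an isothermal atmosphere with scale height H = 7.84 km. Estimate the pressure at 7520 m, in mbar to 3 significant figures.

P ≈ 385 mbar

Between two levels, P₂ = P₁ exp(−Δz/H) with Δz = z₂ − z₁.
Δz = 7520.0 − 3590.0 = 3930.0 m; Δz/H = 3930.0/7840.0 = 0.50128.
P₂ = 635 × exp(−0.50128) = 635 × 0.60575 = 384.65 mbar.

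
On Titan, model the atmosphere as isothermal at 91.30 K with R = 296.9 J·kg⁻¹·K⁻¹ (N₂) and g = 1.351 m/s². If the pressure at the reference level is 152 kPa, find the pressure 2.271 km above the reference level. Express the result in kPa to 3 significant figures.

P ≈ 136 kPa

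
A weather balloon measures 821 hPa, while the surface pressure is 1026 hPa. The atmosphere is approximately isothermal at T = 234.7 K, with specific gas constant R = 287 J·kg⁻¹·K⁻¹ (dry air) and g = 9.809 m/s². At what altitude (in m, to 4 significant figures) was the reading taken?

z ≈ 1531 m

Scale height: H = RT/g = 287 × 234.7 / 9.809 = 6867.1 m.
Invert the barometric formula: z = H ln(P₀/P).
P₀/P = 1026/821 = 1.2497; ln(1.2497) = 0.22290.
z = 6867.1 × 0.22290 = 1530.7 m.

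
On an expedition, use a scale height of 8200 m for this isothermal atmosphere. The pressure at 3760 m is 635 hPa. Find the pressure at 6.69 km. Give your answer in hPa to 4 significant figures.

Between two levels, P₂ = P₁ exp(−Δz/H) with Δz = z₂ − z₁.
Δz = 6690.0 − 3760.0 = 2930.0 m; Δz/H = 2930.0/8200.0 = 0.35732.
P₂ = 635 × exp(−0.35732) = 635 × 0.69955 = 444.21 hPa.

P ≈ 444.2 hPa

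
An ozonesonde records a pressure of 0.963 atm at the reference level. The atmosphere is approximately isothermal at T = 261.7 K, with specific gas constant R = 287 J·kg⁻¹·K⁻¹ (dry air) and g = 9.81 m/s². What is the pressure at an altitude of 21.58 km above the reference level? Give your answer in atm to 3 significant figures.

Scale height: H = RT/g = 287 × 261.7 / 9.81 = 7656.3 m.
Barometric formula: P = P₀ exp(−z/H).
z/H = 21580/7656.3 = 2.8186; exp(−2.8186) = 0.059689.
P = 0.963 × 0.059689 = 0.057481 atm.

P ≈ 0.0575 atm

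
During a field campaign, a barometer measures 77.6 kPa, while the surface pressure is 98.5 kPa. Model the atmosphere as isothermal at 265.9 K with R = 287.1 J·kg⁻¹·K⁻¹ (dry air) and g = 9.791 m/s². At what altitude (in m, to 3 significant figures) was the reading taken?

z ≈ 1860 m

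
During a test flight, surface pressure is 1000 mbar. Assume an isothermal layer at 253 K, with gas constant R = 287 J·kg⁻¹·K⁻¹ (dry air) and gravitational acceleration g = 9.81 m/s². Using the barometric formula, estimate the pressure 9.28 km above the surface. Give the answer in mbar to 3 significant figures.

P ≈ 285 mbar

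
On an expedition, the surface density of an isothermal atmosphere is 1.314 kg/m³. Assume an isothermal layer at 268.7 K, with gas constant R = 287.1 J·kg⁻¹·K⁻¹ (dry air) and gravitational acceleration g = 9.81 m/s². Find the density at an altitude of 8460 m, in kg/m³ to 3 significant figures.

ρ ≈ 0.448 kg/m³

Scale height: H = RT/g = 287.1 × 268.7 / 9.81 = 7863.8 m.
In an isothermal atmosphere, density decays like pressure: ρ = ρ₀ exp(−z/H).
z/H = 8460.0/7863.8 = 1.0758; exp(−1.0758) = 0.34102.
ρ = 1.314 × 0.34102 = 0.44810 kg/m³.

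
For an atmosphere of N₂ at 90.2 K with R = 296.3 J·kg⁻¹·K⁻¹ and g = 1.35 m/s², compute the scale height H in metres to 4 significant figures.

H ≈ 19800 m

The scale height of an isothermal atmosphere is H = RT/g.
H = 296.3 × 90.2 / 1.35 = 26726/1.35 = 19797 m.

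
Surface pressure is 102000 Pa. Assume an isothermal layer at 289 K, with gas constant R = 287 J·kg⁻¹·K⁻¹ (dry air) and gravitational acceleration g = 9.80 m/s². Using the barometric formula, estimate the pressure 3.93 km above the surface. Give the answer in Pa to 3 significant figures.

P ≈ 64100 Pa

Scale height: H = RT/g = 287 × 289 / 9.80 = 8463.6 m.
Barometric formula: P = P₀ exp(−z/H).
z/H = 3930.0/8463.6 = 0.46434; exp(−0.46434) = 0.62855.
P = 102000 × 0.62855 = 64112 Pa.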